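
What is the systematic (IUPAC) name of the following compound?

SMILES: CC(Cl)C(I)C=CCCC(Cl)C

2,8-dichloro-3-iodonon-4-ene

The longest chain bearing the multiple bond is 9 carbons long (nonane).
There is one C=C double bond, indicated by the ending -ene.
Number the chain so that numbering from this end puts the double bond at C-4 rather than C-5.
With this numbering: the double bond between C-4 and C-5; chloro groups at C-2 and C-8; an iodo group at C-3.
Substituent prefixes are cited in alphabetical order (multiplying prefixes like di-/tri- are ignored for ordering).
The name is 2,8-dichloro-3-iodonon-4-ene.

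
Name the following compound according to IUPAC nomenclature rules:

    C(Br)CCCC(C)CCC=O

8-bromo-4-methyloctanal

Counting along the main chain through the –CHO group gives 8 carbons: the parent is octane.
The principal characteristic group is an aldehyde (terminal –CHO), named with the suffix -al.
The numbering direction is chosen so that the aldehyde carbon is C-1 by definition.
This places a bromo group at C-8; a methyl group at C-4.
Prefixes are listed alphabetically: bromo, methyl.
Assembling the pieces gives 8-bromo-4-methyloctanal.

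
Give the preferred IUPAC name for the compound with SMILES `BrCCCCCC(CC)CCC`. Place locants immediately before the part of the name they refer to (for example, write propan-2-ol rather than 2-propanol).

1-bromo-6-ethylnonane

The longest carbon chain is 9 atoms: the parent is nonane.
Number the chain so that the substituent locant set {1,6} is lower than {4,9} at the first point of difference.
With this numbering: a bromo group at C-1; an ethyl group at C-6.
The substituents are ordered alphabetically, ignoring any di-/tri- multipliers.
The name is 1-bromo-6-ethylnonane.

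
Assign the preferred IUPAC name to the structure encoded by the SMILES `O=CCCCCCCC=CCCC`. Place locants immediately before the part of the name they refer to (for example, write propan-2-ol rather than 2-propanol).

The longest carbon chain that includes the –CHO group and the multiple bond has 12 carbons, so the parent hydride is dodecane.
An aldehyde (terminal –CHO) is the principal characteristic group, giving the suffix -al.
The chain contains a C=C double bond, so the unsaturation ending is -ene.
The numbering direction is chosen so that the aldehyde carbon is C-1 by definition.
With this numbering: the double bond between C-8 and C-9.
Assembling the pieces gives dodec-8-enal.

dodec-8-enal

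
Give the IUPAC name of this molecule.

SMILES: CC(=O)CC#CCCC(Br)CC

8-bromodec-4-yn-2-one

The longest chain bearing the carbonyl and the multiple bond is 10 carbons long (decane).
The principal characteristic group is a ketone (C=O on an internal carbon), named with the suffix -one.
A C≡C triple bond in the chain gives the infix -yne-.
The numbering direction is chosen so that numbering from this end puts the carbonyl group at C-2 rather than C-9.
That gives the carbonyl at C-2; the triple bond between C-4 and C-5; a bromo group at C-8.
The name is 8-bromodec-4-yn-2-one.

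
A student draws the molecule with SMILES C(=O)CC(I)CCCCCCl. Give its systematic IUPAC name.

The longest chain bearing the –CHO group is 8 carbons long (octane).
An aldehyde (terminal –CHO) is the principal characteristic group, giving the suffix -al.
Number the chain so that the aldehyde carbon is C-1 by definition.
This places a chloro group at C-8; an iodo group at C-3.
The substituents are ordered alphabetically, ignoring any di-/tri- multipliers.
Assembling the pieces gives 8-chloro-3-iodooctanal.

8-chloro-3-iodooctanal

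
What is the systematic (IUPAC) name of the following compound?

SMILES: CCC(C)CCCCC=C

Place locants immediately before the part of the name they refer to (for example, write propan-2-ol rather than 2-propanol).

7-methylnon-1-ene

Counting along the main chain through the multiple bond gives 9 carbons: the parent is nonane.
The chain contains a C=C double bond, so the unsaturation ending is -ene.
Number the chain so that numbering from this end puts the double bond at C-1 rather than C-8.
This places the double bond between C-1 and C-2; a methyl group at C-7.
Putting it together: 7-methylnon-1-ene.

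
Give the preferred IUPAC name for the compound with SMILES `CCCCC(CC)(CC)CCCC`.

5,5-diethylnonane

The longest carbon chain is 9 atoms: the parent is nonane.
The molecule is symmetric, so either numbering direction gives the same locants.
This places two ethyl groups at C-5.
The name is 5,5-diethylnonane.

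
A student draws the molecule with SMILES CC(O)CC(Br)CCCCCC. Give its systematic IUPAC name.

4-bromodecan-2-ol

The longest chain bearing the –OH group is 10 carbons long (decane).
The highest-priority functional group is an alcohol (–OH), so the name ends in -ol.
Number the chain so that numbering from this end puts the hydroxyl group at C-2 rather than C-9.
That gives the hydroxyl at C-2; a bromo group at C-4.
The name is 4-bromodecan-2-ol.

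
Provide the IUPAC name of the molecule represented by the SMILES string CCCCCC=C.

The longest chain bearing the multiple bond is 7 carbons long (heptane).
A C=C double bond in the chain gives the infix -ene-.
Choose the numbering such that numbering from this end puts the double bond at C-1 rather than C-6.
This places the double bond between C-1 and C-2.
The name is hept-1-ene.

hept-1-ene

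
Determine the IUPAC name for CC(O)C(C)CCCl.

The longest chain bearing the –OH group is 5 carbons long (pentane).
An alcohol (–OH) is the principal characteristic group, giving the suffix -ol.
Choose the numbering such that numbering from this end puts the hydroxyl group at C-2 rather than C-4.
This places the hydroxyl at C-2; a chloro group at C-5; a methyl group at C-3.
The substituents are ordered alphabetically, ignoring any di-/tri- multipliers.
Assembling the pieces gives 5-chloro-3-methylpentan-2-ol.

5-chloro-3-methylpentan-2-ol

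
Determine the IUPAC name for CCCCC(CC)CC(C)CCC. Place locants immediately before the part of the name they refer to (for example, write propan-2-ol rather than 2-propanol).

6-ethyl-4-methyldecane

The parent chain contains 10 carbons (decane).
The numbering direction is chosen so that the substituent locant set {4,6} is lower than {5,7} at the first point of difference.
That gives an ethyl group at C-6; a methyl group at C-4.
Prefixes are listed alphabetically: ethyl, methyl.
The name is 6-ethyl-4-methyldecane.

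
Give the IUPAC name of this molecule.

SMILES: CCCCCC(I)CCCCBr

The parent chain contains 10 carbons (decane).
Choose the numbering such that the substituent locant set {1,5} is lower than {6,10} at the first point of difference.
This places a bromo group at C-1; an iodo group at C-5.
The substituents are ordered alphabetically, ignoring any di-/tri- multipliers.
Putting it together: 1-bromo-5-iododecane.

1-bromo-5-iododecane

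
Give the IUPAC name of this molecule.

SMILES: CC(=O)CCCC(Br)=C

6-bromohept-6-en-2-one

The longest chain bearing the carbonyl and the multiple bond is 7 carbons long (heptane).
The principal characteristic group is a ketone (C=O on an internal carbon), named with the suffix -one.
A C=C double bond in the chain gives the infix -ene-.
Choose the numbering such that numbering from this end puts the carbonyl group at C-2 rather than C-6.
This places the carbonyl at C-2; the double bond between C-6 and C-7; a bromo group at C-6.
The name is 6-bromohept-6-en-2-one.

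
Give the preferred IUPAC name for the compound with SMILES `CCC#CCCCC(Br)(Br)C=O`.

Counting along the main chain through the –CHO group and the multiple bond gives 9 carbons: the parent is nonane.
The highest-priority functional group is an aldehyde (terminal –CHO), so the name ends in -al.
There is one C≡C triple bond, indicated by the ending -yne.
Choose the numbering such that the aldehyde carbon is C-1 by definition.
That gives the triple bond between C-6 and C-7; two bromo groups at C-2.
The name is 2,2-dibromonon-6-ynal.

2,2-dibromonon-6-ynal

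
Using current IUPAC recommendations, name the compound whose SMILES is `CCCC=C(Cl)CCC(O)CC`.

6-chlorodec-6-en-3-ol

The longest chain bearing the –OH group and the multiple bond is 10 carbons long (decane).
The highest-priority functional group is an alcohol (–OH), so the name ends in -ol.
A C=C double bond in the chain gives the infix -ene-.
Choose the numbering such that numbering from this end puts the hydroxyl group at C-3 rather than C-8.
This places the hydroxyl at C-3; the double bond between C-6 and C-7; a chloro group at C-6.
The name is 6-chlorodec-6-en-3-ol.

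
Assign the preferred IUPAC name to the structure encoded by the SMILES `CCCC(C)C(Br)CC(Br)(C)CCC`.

The longest continuous carbon chain has 10 atoms, so the parent hydride is decane.
The numbering direction is chosen so that the substituent locant set {4,4,6,7} is lower than {4,5,7,7} at the first point of difference.
That gives bromo groups at C-4 and C-6; methyl groups at C-4 and C-7.
Prefixes are listed alphabetically: bromo, methyl.
Putting it together: 4,6-dibromo-4,7-dimethyldecane.

4,6-dibromo-4,7-dimethyldecane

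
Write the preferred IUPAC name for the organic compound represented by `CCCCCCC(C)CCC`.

4-methyldecane

The longest continuous carbon chain has 10 atoms, so the parent hydride is decane.
Choose the numbering such that the substituent locant set {4} is lower than {7} at the first point of difference.
That gives a methyl group at C-4.
Putting it together: 4-methyldecane.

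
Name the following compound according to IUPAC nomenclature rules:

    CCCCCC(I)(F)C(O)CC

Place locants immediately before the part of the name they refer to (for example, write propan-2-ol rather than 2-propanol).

The longest carbon chain that includes the –OH group has 9 carbons, so the parent hydride is nonane.
The highest-priority functional group is an alcohol (–OH), so the name ends in -ol.
Choose the numbering such that numbering from this end puts the hydroxyl group at C-3 rather than C-7.
That gives the hydroxyl at C-3; a fluoro group at C-4; an iodo group at C-4.
Substituent prefixes are cited in alphabetical order (multiplying prefixes like di-/tri- are ignored for ordering).
The name is 4-fluoro-4-iodononan-3-ol.

4-fluoro-4-iodononan-3-ol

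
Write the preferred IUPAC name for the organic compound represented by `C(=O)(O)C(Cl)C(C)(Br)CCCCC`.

Counting along the main chain through the –COOH group gives 8 carbons: the parent is octane.
A carboxylic acid (terminal –COOH) is the principal characteristic group, giving the suffix -oic acid.
Number the chain so that the carboxylic acid carbon is C-1 by definition.
With this numbering: a bromo group at C-3; a chloro group at C-2; a methyl group at C-3.
Prefixes are listed alphabetically: bromo, chloro, methyl.
Assembling the pieces gives 3-bromo-2-chloro-3-methyloctanoic acid.

3-bromo-2-chloro-3-methyloctanoic acid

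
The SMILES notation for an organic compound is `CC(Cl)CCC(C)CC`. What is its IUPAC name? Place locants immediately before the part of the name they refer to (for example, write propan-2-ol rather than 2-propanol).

2-chloro-5-methylheptane

The longest carbon chain is 7 atoms: the parent is heptane.
Choose the numbering such that the substituent locant set {2,5} is lower than {3,6} at the first point of difference.
This places a chloro group at C-2; a methyl group at C-5.
The substituents are ordered alphabetically, ignoring any di-/tri- multipliers.
Assembling the pieces gives 2-chloro-5-methylheptane.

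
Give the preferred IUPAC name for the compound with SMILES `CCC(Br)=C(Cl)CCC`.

The longest chain bearing the multiple bond is 7 carbons long (heptane).
The chain contains a C=C double bond, so the unsaturation ending is -ene.
Number the chain so that numbering from this end puts the double bond at C-3 rather than C-4.
That gives the double bond between C-3 and C-4; a bromo group at C-3; a chloro group at C-4.
Substituent prefixes are cited in alphabetical order (multiplying prefixes like di-/tri- are ignored for ordering).
Assembling the pieces gives 3-bromo-4-chlorohept-3-ene.

3-bromo-4-chlorohept-3-ene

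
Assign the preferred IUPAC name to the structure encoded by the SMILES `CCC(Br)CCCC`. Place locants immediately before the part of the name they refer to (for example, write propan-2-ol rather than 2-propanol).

The longest carbon chain is 7 atoms: the parent is heptane.
Number the chain so that the substituent locant set {3} is lower than {5} at the first point of difference.
That gives a bromo group at C-3.
Assembling the pieces gives 3-bromoheptane.

3-bromoheptane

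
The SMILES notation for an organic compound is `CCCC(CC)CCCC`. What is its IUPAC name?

The longest continuous carbon chain has 8 atoms, so the parent hydride is octane.
The numbering direction is chosen so that the substituent locant set {4} is lower than {5} at the first point of difference.
This places an ethyl group at C-4.
The name is 4-ethyloctane.

4-ethyloctane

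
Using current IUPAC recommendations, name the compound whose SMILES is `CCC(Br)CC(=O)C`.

4-bromohexan-2-one

The longest chain bearing the carbonyl is 6 carbons long (hexane).
The principal characteristic group is a ketone (C=O on an internal carbon), named with the suffix -one.
Number the chain so that numbering from this end puts the carbonyl group at C-2 rather than C-5.
That gives the carbonyl at C-2; a bromo group at C-4.
Putting it together: 4-bromohexan-2-one.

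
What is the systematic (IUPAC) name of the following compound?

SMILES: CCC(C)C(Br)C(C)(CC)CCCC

4-bromo-5-ethyl-3,5-dimethylnonane

The longest continuous carbon chain has 9 atoms, so the parent hydride is nonane.
Choose the numbering such that the substituent locant set {3,4,5,5} is lower than {5,5,6,7} at the first point of difference.
This places a bromo group at C-4; an ethyl group at C-5; methyl groups at C-3 and C-5.
Substituent prefixes are cited in alphabetical order (multiplying prefixes like di-/tri- are ignored for ordering).
Putting it together: 4-bromo-5-ethyl-3,5-dimethylnonane.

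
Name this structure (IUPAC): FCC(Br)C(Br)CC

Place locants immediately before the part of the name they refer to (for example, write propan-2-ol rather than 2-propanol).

2,3-dibromo-1-fluoropentane

The longest continuous carbon chain has 5 atoms, so the parent hydride is pentane.
Number the chain so that the substituent locant set {1,2,3} is lower than {3,4,5} at the first point of difference.
That gives bromo groups at C-2 and C-3; a fluoro group at C-1.
The substituents are ordered alphabetically, ignoring any di-/tri- multipliers.
Assembling the pieces gives 2,3-dibromo-1-fluoropentane.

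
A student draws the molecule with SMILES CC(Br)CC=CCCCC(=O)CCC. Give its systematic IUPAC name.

11-bromododec-8-en-4-one

Counting along the main chain through the carbonyl and the multiple bond gives 12 carbons: the parent is dodecane.
The principal characteristic group is a ketone (C=O on an internal carbon), named with the suffix -one.
The chain contains a C=C double bond, so the unsaturation ending is -ene.
Choose the numbering such that numbering from this end puts the carbonyl group at C-4 rather than C-9.
This places the carbonyl at C-4; the double bond between C-8 and C-9; a bromo group at C-11.
The name is 11-bromododec-8-en-4-one.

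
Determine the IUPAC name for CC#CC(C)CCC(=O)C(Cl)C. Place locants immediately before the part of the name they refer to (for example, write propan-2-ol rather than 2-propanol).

The longest carbon chain that includes the carbonyl and the multiple bond has 9 carbons, so the parent hydride is nonane.
A ketone (C=O on an internal carbon) is the principal characteristic group, giving the suffix -one.
The chain contains a C≡C triple bond, so the unsaturation ending is -yne.
The numbering direction is chosen so that numbering from this end puts the carbonyl group at C-3 rather than C-7.
With this numbering: the carbonyl at C-3; the triple bond between C-7 and C-8; a chloro group at C-2; a methyl group at C-6.
Prefixes are listed alphabetically: chloro, methyl.
Assembling the pieces gives 2-chloro-6-methylnon-7-yn-3-one.

2-chloro-6-methylnon-7-yn-3-one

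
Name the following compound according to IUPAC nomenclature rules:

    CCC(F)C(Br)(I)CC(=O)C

4-bromo-5-fluoro-4-iodoheptan-2-one

The longest carbon chain that includes the carbonyl has 7 carbons, so the parent hydride is heptane.
A ketone (C=O on an internal carbon) is the principal characteristic group, giving the suffix -one.
Choose the numbering such that numbering from this end puts the carbonyl group at C-2 rather than C-6.
This places the carbonyl at C-2; a bromo group at C-4; a fluoro group at C-5; an iodo group at C-4.
Substituent prefixes are cited in alphabetical order (multiplying prefixes like di-/tri- are ignored for ordering).
Assembling the pieces gives 4-bromo-5-fluoro-4-iodoheptan-2-one.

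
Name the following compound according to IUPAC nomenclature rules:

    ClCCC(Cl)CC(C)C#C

Counting along the main chain through the multiple bond gives 7 carbons: the parent is heptane.
A C≡C triple bond in the chain gives the infix -yne-.
The numbering direction is chosen so that numbering from this end puts the triple bond at C-1 rather than C-6.
This places the triple bond between C-1 and C-2; chloro groups at C-5 and C-7; a methyl group at C-3.
Substituent prefixes are cited in alphabetical order (multiplying prefixes like di-/tri- are ignored for ordering).
The name is 5,7-dichloro-3-methylhept-1-yne.

5,7-dichloro-3-methylhept-1-yne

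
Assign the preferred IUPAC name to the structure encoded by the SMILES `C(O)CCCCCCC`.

Counting along the main chain through the –OH group gives 8 carbons: the parent is octane.
The principal characteristic group is an alcohol (–OH), named with the suffix -ol.
Number the chain so that numbering from this end puts the hydroxyl group at C-1 rather than C-8.
This places the hydroxyl at C-1.
The name is octan-1-ol.

octan-1-ol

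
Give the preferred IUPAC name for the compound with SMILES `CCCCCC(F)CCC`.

The longest continuous carbon chain has 9 atoms, so the parent hydride is nonane.
Number the chain so that the substituent locant set {4} is lower than {6} at the first point of difference.
That gives a fluoro group at C-4.
Putting it together: 4-fluorononane.

4-fluorononane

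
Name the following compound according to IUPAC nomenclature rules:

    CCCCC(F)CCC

The parent chain contains 8 carbons (octane).
Number the chain so that the substituent locant set {4} is lower than {5} at the first point of difference.
This places a fluoro group at C-4.
Assembling the pieces gives 4-fluorooctane.

4-fluorooctane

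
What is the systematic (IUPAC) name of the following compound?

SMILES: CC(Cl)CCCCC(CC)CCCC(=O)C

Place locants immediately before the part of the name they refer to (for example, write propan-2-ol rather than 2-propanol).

The longest carbon chain that includes the carbonyl has 12 carbons, so the parent hydride is dodecane.
The highest-priority functional group is a ketone (C=O on an internal carbon), so the name ends in -one.
The numbering direction is chosen so that numbering from this end puts the carbonyl group at C-2 rather than C-11.
This places the carbonyl at C-2; a chloro group at C-11; an ethyl group at C-6.
Prefixes are listed alphabetically: chloro, ethyl.
The name is 11-chloro-6-ethyldodecan-2-one.

11-chloro-6-ethyldodecan-2-one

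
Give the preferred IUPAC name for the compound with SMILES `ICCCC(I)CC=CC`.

Counting along the main chain through the multiple bond gives 8 carbons: the parent is octane.
There is one C=C double bond, indicated by the ending -ene.
Number the chain so that numbering from this end puts the double bond at C-2 rather than C-6.
With this numbering: the double bond between C-2 and C-3; iodo groups at C-5 and C-8.
The name is 5,8-diiodooct-2-ene.

5,8-diiodooct-2-ene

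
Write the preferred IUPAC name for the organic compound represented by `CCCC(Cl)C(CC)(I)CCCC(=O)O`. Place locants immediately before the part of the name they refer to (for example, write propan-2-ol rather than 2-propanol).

6-chloro-5-ethyl-5-iodononanoic acid

Counting along the main chain through the –COOH group gives 9 carbons: the parent is nonane.
A carboxylic acid (terminal –COOH) is the principal characteristic group, giving the suffix -oic acid.
Number the chain so that the carboxylic acid carbon is C-1 by definition.
With this numbering: a chloro group at C-6; an ethyl group at C-5; an iodo group at C-5.
Substituent prefixes are cited in alphabetical order (multiplying prefixes like di-/tri- are ignored for ordering).
Assembling the pieces gives 6-chloro-5-ethyl-5-iodononanoic acid.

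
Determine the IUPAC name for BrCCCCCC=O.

6-bromohexanal

Counting along the main chain through the –CHO group gives 6 carbons: the parent is hexane.
The highest-priority functional group is an aldehyde (terminal –CHO), so the name ends in -al.
Choose the numbering such that the aldehyde carbon is C-1 by definition.
With this numbering: a bromo group at C-6.
Assembling the pieces gives 6-bromohexanal.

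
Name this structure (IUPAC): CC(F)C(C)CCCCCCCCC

2-fluoro-3-methyldodecane

The longest continuous carbon chain has 12 atoms, so the parent hydride is dodecane.
The numbering direction is chosen so that the substituent locant set {2,3} is lower than {10,11} at the first point of difference.
With this numbering: a fluoro group at C-2; a methyl group at C-3.
Substituent prefixes are cited in alphabetical order (multiplying prefixes like di-/tri- are ignored for ordering).
The name is 2-fluoro-3-methyldodecane.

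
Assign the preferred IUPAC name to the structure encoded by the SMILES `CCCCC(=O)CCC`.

Counting along the main chain through the carbonyl gives 8 carbons: the parent is octane.
A ketone (C=O on an internal carbon) is the principal characteristic group, giving the suffix -one.
The numbering direction is chosen so that numbering from this end puts the carbonyl group at C-4 rather than C-5.
With this numbering: the carbonyl at C-4.
Assembling the pieces gives octan-4-one.

octan-4-one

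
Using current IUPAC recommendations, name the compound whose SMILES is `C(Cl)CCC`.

1-chlorobutane

The longest continuous carbon chain has 4 atoms, so the parent hydride is butane.
Choose the numbering such that the substituent locant set {1} is lower than {4} at the first point of difference.
With this numbering: a chloro group at C-1.
Putting it together: 1-chlorobutane.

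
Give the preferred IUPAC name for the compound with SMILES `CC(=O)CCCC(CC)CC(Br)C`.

8-bromo-6-ethylnonan-2-one

The longest carbon chain that includes the carbonyl has 9 carbons, so the parent hydride is nonane.
A ketone (C=O on an internal carbon) is the principal characteristic group, giving the suffix -one.
Choose the numbering such that numbering from this end puts the carbonyl group at C-2 rather than C-8.
That gives the carbonyl at C-2; a bromo group at C-8; an ethyl group at C-6.
The substituents are ordered alphabetically, ignoring any di-/tri- multipliers.
Assembling the pieces gives 8-bromo-6-ethylnonan-2-one.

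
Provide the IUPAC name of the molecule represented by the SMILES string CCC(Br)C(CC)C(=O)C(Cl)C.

5-bromo-2-chloro-4-ethylheptan-3-one

The longest carbon chain that includes the carbonyl has 7 carbons, so the parent hydride is heptane.
A ketone (C=O on an internal carbon) is the principal characteristic group, giving the suffix -one.
Choose the numbering such that numbering from this end puts the carbonyl group at C-3 rather than C-5.
With this numbering: the carbonyl at C-3; a bromo group at C-5; a chloro group at C-2; an ethyl group at C-4.
Substituent prefixes are cited in alphabetical order (multiplying prefixes like di-/tri- are ignored for ordering).
The name is 5-bromo-2-chloro-4-ethylheptan-3-one.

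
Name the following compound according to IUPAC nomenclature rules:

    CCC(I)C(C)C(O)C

Counting along the main chain through the –OH group gives 6 carbons: the parent is hexane.
The highest-priority functional group is an alcohol (–OH), so the name ends in -ol.
Number the chain so that numbering from this end puts the hydroxyl group at C-2 rather than C-5.
With this numbering: the hydroxyl at C-2; an iodo group at C-4; a methyl group at C-3.
Prefixes are listed alphabetically: iodo, methyl.
Assembling the pieces gives 4-iodo-3-methylhexan-2-ol.

4-iodo-3-methylhexan-2-ol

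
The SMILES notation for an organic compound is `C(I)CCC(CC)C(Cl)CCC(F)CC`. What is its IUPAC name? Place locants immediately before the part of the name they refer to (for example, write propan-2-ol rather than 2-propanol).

The longest continuous carbon chain has 10 atoms, so the parent hydride is decane.
The numbering direction is chosen so that the substituent locant set {1,4,5,8} is lower than {3,6,7,10} at the first point of difference.
With this numbering: a chloro group at C-5; an ethyl group at C-4; a fluoro group at C-8; an iodo group at C-1.
Substituent prefixes are cited in alphabetical order (multiplying prefixes like di-/tri- are ignored for ordering).
The name is 5-chloro-4-ethyl-8-fluoro-1-iododecane.

5-chloro-4-ethyl-8-fluoro-1-iododecane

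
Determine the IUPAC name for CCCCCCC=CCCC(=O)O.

undec-4-enoic acid

The longest carbon chain that includes the –COOH group and the multiple bond has 11 carbons, so the parent hydride is undecane.
The principal characteristic group is a carboxylic acid (terminal –COOH), named with the suffix -oic acid.
The chain contains a C=C double bond, so the unsaturation ending is -ene.
The numbering direction is chosen so that the carboxylic acid carbon is C-1 by definition.
This places the double bond between C-4 and C-5.
The name is undec-4-enoic acid.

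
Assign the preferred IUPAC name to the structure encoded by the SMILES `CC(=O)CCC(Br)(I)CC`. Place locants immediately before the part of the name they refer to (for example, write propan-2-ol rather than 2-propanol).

The longest carbon chain that includes the carbonyl has 7 carbons, so the parent hydride is heptane.
The principal characteristic group is a ketone (C=O on an internal carbon), named with the suffix -one.
The numbering direction is chosen so that numbering from this end puts the carbonyl group at C-2 rather than C-6.
With this numbering: the carbonyl at C-2; a bromo group at C-5; an iodo group at C-5.
The substituents are ordered alphabetically, ignoring any di-/tri- multipliers.
Assembling the pieces gives 5-bromo-5-iodoheptan-2-one.

5-bromo-5-iodoheptan-2-one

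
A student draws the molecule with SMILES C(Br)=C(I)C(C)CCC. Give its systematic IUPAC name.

1-bromo-2-iodo-3-methylhex-1-ene

The longest chain bearing the multiple bond is 6 carbons long (hexane).
A C=C double bond in the chain gives the infix -ene-.
Number the chain so that numbering from this end puts the double bond at C-1 rather than C-5.
With this numbering: the double bond between C-1 and C-2; a bromo group at C-1; an iodo group at C-2; a methyl group at C-3.
Prefixes are listed alphabetically: bromo, iodo, methyl.
The name is 1-bromo-2-iodo-3-methylhex-1-ene.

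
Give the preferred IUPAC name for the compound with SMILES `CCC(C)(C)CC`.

The parent chain contains 5 carbons (pentane).
Both numbering directions give the same locant set; either may be used.
With this numbering: two methyl groups at C-3.
Putting it together: 3,3-dimethylpentane.

3,3-dimethylpentane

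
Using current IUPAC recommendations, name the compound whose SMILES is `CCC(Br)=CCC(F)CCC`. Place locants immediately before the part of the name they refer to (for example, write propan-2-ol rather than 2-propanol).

The longest chain bearing the multiple bond is 9 carbons long (nonane).
A C=C double bond in the chain gives the infix -ene-.
The numbering direction is chosen so that numbering from this end puts the double bond at C-3 rather than C-6.
This places the double bond between C-3 and C-4; a bromo group at C-3; a fluoro group at C-6.
The substituents are ordered alphabetically, ignoring any di-/tri- multipliers.
The name is 3-bromo-6-fluoronon-3-ene.

3-bromo-6-fluoronon-3-ene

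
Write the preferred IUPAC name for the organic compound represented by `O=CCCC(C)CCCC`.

4-methyloctanal

The longest chain bearing the –CHO group is 8 carbons long (octane).
The principal characteristic group is an aldehyde (terminal –CHO), named with the suffix -al.
The numbering direction is chosen so that the aldehyde carbon is C-1 by definition.
With this numbering: a methyl group at C-4.
Assembling the pieces gives 4-methyloctanal.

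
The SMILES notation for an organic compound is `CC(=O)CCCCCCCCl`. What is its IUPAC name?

Counting along the main chain through the carbonyl gives 9 carbons: the parent is nonane.
The principal characteristic group is a ketone (C=O on an internal carbon), named with the suffix -one.
Choose the numbering such that numbering from this end puts the carbonyl group at C-2 rather than C-8.
That gives the carbonyl at C-2; a chloro group at C-9.
Assembling the pieces gives 9-chlorononan-2-one.

9-chlorononan-2-one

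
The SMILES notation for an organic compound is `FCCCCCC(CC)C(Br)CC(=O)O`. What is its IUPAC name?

3-bromo-4-ethyl-9-fluorononanoic acid

The longest chain bearing the –COOH group is 9 carbons long (nonane).
The highest-priority functional group is a carboxylic acid (terminal –COOH), so the name ends in -oic acid.
The numbering direction is chosen so that the carboxylic acid carbon is C-1 by definition.
With this numbering: a bromo group at C-3; an ethyl group at C-4; a fluoro group at C-9.
Substituent prefixes are cited in alphabetical order (multiplying prefixes like di-/tri- are ignored for ordering).
Assembling the pieces gives 3-bromo-4-ethyl-9-fluorononanoic acid.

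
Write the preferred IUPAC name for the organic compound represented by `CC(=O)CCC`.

pentan-2-one

The longest carbon chain that includes the carbonyl has 5 carbons, so the parent hydride is pentane.
The principal characteristic group is a ketone (C=O on an internal carbon), named with the suffix -one.
Choose the numbering such that numbering from this end puts the carbonyl group at C-2 rather than C-4.
That gives the carbonyl at C-2.
Assembling the pieces gives pentan-2-one.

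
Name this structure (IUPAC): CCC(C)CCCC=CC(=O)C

8-methyldec-3-en-2-one

The longest chain bearing the carbonyl and the multiple bond is 10 carbons long (decane).
The highest-priority functional group is a ketone (C=O on an internal carbon), so the name ends in -one.
The chain contains a C=C double bond, so the unsaturation ending is -ene.
The numbering direction is chosen so that numbering from this end puts the carbonyl group at C-2 rather than C-9.
With this numbering: the carbonyl at C-2; the double bond between C-3 and C-4; a methyl group at C-8.
The name is 8-methyldec-3-en-2-one.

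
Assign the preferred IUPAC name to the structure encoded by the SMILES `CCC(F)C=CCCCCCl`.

9-chloro-3-fluoronon-4-ene

The longest carbon chain that includes the multiple bond has 9 carbons, so the parent hydride is nonane.
The chain contains a C=C double bond, so the unsaturation ending is -ene.
Choose the numbering such that numbering from this end puts the double bond at C-4 rather than C-5.
This places the double bond between C-4 and C-5; a chloro group at C-9; a fluoro group at C-3.
The substituents are ordered alphabetically, ignoring any di-/tri- multipliers.
Putting it together: 9-chloro-3-fluoronon-4-ene.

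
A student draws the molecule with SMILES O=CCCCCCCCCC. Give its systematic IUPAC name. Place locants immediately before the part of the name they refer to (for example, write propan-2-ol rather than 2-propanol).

decanal

The longest chain bearing the –CHO group is 10 carbons long (decane).
An aldehyde (terminal –CHO) is the principal characteristic group, giving the suffix -al.
Number the chain so that the aldehyde carbon is C-1 by definition.
Assembling the pieces gives decanal.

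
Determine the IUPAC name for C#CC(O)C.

The longest chain bearing the –OH group and the multiple bond is 4 carbons long (butane).
The highest-priority functional group is an alcohol (–OH), so the name ends in -ol.
There is one C≡C triple bond, indicated by the ending -yne.
Number the chain so that numbering from this end puts the hydroxyl group at C-2 rather than C-3.
This places the hydroxyl at C-2; the triple bond between C-3 and C-4.
Assembling the pieces gives but-3-yn-2-ol.

but-3-yn-2-ol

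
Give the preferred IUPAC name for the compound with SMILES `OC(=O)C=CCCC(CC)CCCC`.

Counting along the main chain through the –COOH group and the multiple bond gives 10 carbons: the parent is decane.
A carboxylic acid (terminal –COOH) is the principal characteristic group, giving the suffix -oic acid.
A C=C double bond in the chain gives the infix -ene-.
Number the chain so that the carboxylic acid carbon is C-1 by definition.
With this numbering: the double bond between C-2 and C-3; an ethyl group at C-6.
The name is 6-ethyldec-2-enoic acid.

6-ethyldec-2-enoic acid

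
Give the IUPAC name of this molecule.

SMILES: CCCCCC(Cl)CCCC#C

6-chloroundec-1-yne

The longest chain bearing the multiple bond is 11 carbons long (undecane).
There is one C≡C triple bond, indicated by the ending -yne.
Choose the numbering such that numbering from this end puts the triple bond at C-1 rather than C-10.
With this numbering: the triple bond between C-1 and C-2; a chloro group at C-6.
Putting it together: 6-chloroundec-1-yne.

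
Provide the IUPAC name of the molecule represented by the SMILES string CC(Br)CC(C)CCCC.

2-bromo-4-methyloctane

The longest carbon chain is 8 atoms: the parent is octane.
Choose the numbering such that the substituent locant set {2,4} is lower than {5,7} at the first point of difference.
With this numbering: a bromo group at C-2; a methyl group at C-4.
Prefixes are listed alphabetically: bromo, methyl.
Putting it together: 2-bromo-4-methyloctane.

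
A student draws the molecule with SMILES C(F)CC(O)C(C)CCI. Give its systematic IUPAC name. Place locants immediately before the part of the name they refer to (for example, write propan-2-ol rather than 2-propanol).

1-fluoro-6-iodo-4-methylhexan-3-ol

The longest chain bearing the –OH group is 6 carbons long (hexane).
An alcohol (–OH) is the principal characteristic group, giving the suffix -ol.
Choose the numbering such that numbering from this end puts the hydroxyl group at C-3 rather than C-4.
This places the hydroxyl at C-3; a fluoro group at C-1; an iodo group at C-6; a methyl group at C-4.
Prefixes are listed alphabetically: fluoro, iodo, methyl.
Assembling the pieces gives 1-fluoro-6-iodo-4-methylhexan-3-ol.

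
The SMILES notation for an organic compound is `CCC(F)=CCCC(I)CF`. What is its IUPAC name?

The longest carbon chain that includes the multiple bond has 8 carbons, so the parent hydride is octane.
There is one C=C double bond, indicated by the ending -ene.
The numbering direction is chosen so that numbering from this end puts the double bond at C-3 rather than C-5.
That gives the double bond between C-3 and C-4; fluoro groups at C-3 and C-8; an iodo group at C-7.
The substituents are ordered alphabetically, ignoring any di-/tri- multipliers.
The name is 3,8-difluoro-7-iodooct-3-ene.

3,8-difluoro-7-iodooct-3-ene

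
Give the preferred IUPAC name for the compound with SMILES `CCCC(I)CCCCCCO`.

7-iododecan-1-ol

Counting along the main chain through the –OH group gives 10 carbons: the parent is decane.
The highest-priority functional group is an alcohol (–OH), so the name ends in -ol.
The numbering direction is chosen so that numbering from this end puts the hydroxyl group at C-1 rather than C-10.
With this numbering: the hydroxyl at C-1; an iodo group at C-7.
The name is 7-iododecan-1-ol.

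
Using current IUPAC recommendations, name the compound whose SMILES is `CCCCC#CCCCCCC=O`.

The longest chain bearing the –CHO group and the multiple bond is 12 carbons long (dodecane).
The principal characteristic group is an aldehyde (terminal –CHO), named with the suffix -al.
The chain contains a C≡C triple bond, so the unsaturation ending is -yne.
Choose the numbering such that the aldehyde carbon is C-1 by definition.
That gives the triple bond between C-7 and C-8.
Assembling the pieces gives dodec-7-ynal.

dodec-7-ynal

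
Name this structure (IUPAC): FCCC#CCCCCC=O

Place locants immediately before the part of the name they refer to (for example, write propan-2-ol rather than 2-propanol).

Counting along the main chain through the –CHO group and the multiple bond gives 9 carbons: the parent is nonane.
The highest-priority functional group is an aldehyde (terminal –CHO), so the name ends in -al.
There is one C≡C triple bond, indicated by the ending -yne.
Number the chain so that the aldehyde carbon is C-1 by definition.
That gives the triple bond between C-6 and C-7; a fluoro group at C-9.
The name is 9-fluoronon-6-ynal.

9-fluoronon-6-ynal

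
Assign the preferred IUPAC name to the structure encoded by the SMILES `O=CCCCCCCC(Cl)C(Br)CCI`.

9-bromo-8-chloro-11-iodoundecanal

The longest chain bearing the –CHO group is 11 carbons long (undecane).
The highest-priority functional group is an aldehyde (terminal –CHO), so the name ends in -al.
Choose the numbering such that the aldehyde carbon is C-1 by definition.
With this numbering: a bromo group at C-9; a chloro group at C-8; an iodo group at C-11.
The substituents are ordered alphabetically, ignoring any di-/tri- multipliers.
Putting it together: 9-bromo-8-chloro-11-iodoundecanal.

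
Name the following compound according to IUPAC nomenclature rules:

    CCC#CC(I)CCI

5,7-diiodohept-3-yne

Counting along the main chain through the multiple bond gives 7 carbons: the parent is heptane.
A C≡C triple bond in the chain gives the infix -yne-.
The numbering direction is chosen so that numbering from this end puts the triple bond at C-3 rather than C-4.
This places the triple bond between C-3 and C-4; iodo groups at C-5 and C-7.
The name is 5,7-diiodohept-3-yne.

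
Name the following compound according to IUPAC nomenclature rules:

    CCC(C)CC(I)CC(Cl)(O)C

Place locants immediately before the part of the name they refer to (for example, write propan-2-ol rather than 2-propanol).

The longest carbon chain that includes the –OH group has 8 carbons, so the parent hydride is octane.
The principal characteristic group is an alcohol (–OH), named with the suffix -ol.
The numbering direction is chosen so that numbering from this end puts the hydroxyl group at C-2 rather than C-7.
With this numbering: the hydroxyl at C-2; a chloro group at C-2; an iodo group at C-4; a methyl group at C-6.
Prefixes are listed alphabetically: chloro, iodo, methyl.
Putting it together: 2-chloro-4-iodo-6-methyloctan-2-ol.

2-chloro-4-iodo-6-methyloctan-2-ol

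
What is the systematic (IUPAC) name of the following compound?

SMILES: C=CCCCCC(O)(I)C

2-iodooct-7-en-2-ol

The longest chain bearing the –OH group and the multiple bond is 8 carbons long (octane).
The principal characteristic group is an alcohol (–OH), named with the suffix -ol.
A C=C double bond in the chain gives the infix -ene-.
The numbering direction is chosen so that numbering from this end puts the hydroxyl group at C-2 rather than C-7.
That gives the hydroxyl at C-2; the double bond between C-7 and C-8; an iodo group at C-2.
The name is 2-iodooct-7-en-2-ol.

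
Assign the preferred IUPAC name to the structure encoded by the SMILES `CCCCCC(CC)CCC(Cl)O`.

1-chloro-4-ethylnonan-1-ol

The longest chain bearing the –OH group is 9 carbons long (nonane).
The principal characteristic group is an alcohol (–OH), named with the suffix -ol.
Number the chain so that numbering from this end puts the hydroxyl group at C-1 rather than C-9.
That gives the hydroxyl at C-1; a chloro group at C-1; an ethyl group at C-4.
Substituent prefixes are cited in alphabetical order (multiplying prefixes like di-/tri- are ignored for ordering).
Assembling the pieces gives 1-chloro-4-ethylnonan-1-ol.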